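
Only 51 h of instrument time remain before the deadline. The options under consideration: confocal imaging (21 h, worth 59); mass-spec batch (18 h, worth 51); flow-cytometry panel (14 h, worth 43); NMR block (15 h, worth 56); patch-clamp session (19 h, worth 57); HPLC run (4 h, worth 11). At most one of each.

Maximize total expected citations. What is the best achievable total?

161

The ratio heuristic lands on flow-cytometry panel + NMR block + patch-clamp session (156) but leaves 3 h idle.
The 19 h tied up in patch-clamp session is better spent on mass-spec batch + HPLC run — total rises to 161 (51 h).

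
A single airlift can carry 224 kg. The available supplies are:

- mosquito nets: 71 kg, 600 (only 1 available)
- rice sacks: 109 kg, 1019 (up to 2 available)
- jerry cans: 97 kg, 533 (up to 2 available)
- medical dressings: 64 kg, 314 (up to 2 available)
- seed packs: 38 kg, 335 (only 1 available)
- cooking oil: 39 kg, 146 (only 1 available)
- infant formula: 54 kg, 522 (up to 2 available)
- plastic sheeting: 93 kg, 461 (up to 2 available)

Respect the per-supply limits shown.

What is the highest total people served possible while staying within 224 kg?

2063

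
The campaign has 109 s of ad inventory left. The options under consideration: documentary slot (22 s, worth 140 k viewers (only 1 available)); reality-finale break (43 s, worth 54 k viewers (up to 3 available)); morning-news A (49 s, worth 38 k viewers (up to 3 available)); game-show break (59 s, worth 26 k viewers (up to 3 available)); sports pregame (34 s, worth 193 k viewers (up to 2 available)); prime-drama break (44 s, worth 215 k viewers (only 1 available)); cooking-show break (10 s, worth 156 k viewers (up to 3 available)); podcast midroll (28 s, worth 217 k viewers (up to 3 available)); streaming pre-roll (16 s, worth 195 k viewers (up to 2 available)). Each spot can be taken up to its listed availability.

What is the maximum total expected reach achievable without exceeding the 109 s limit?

Taking the top-ratio spots first gives 3×cooking-show break + podcast midroll + 2×streaming pre-roll for 1075 (90 s).
Dropping cooking-show break frees 10 s; slotting in podcast midroll (28 s) lifts the total to 1136 at 108 s.
No other feasible combination exceeds 1136.

1136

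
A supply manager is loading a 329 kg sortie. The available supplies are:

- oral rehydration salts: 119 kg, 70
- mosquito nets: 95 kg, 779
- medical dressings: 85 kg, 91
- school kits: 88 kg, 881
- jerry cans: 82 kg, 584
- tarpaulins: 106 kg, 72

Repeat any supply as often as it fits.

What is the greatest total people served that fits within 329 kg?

2643

By people served per kg: school kits 10.01, mosquito nets 8.20, jerry cans 7.12 lead.
3×school kits uses 264 of the 329 kg and totals 2643.
Every other selection either busts 329 kg or fails to beat 2643.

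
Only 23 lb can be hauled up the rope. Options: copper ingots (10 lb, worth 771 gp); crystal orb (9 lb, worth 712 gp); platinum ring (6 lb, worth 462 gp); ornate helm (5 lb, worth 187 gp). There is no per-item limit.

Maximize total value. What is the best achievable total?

1695

Ranking by ratio (value/lb): crystal orb 79.11, copper ingots 77.10, platinum ring 77.00.
Taking the top-ratio items first gives 2×crystal orb + ornate helm for 1611 (23 lb).
The 23 lb tied up in 2×crystal orb and ornate helm is better spent on copper ingots + 2×platinum ring — total rises to 1695 (22 lb).
Nothing else within 23 lb beats 1695.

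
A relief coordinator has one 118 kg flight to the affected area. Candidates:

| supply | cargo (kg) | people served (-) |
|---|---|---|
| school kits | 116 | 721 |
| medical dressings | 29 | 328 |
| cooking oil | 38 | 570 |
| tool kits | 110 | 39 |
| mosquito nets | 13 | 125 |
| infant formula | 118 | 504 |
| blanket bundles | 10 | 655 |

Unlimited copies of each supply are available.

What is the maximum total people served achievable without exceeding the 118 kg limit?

Density check — blanket bundles 65.50, cooking oil 15.00, medical dressings 11.31 are the best per kg.
11×blanket bundles uses 110 of the 118 kg and totals 7205.
The spare 8 kg is too small for any remaining supply, and no exchange beats 7205.

7205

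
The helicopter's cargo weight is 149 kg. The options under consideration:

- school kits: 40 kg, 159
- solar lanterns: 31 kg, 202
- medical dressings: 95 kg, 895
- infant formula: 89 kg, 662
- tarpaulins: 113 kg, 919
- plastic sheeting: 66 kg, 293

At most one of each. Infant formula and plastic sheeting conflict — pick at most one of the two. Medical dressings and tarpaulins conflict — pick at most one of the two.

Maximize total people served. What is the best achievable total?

Filling by ratio: solar lanterns + medical dressings for 1097, with 23 kg left unused.
Replace medical dressings with tarpaulins: the trade gains 24 net, giving 1121 at 144 kg.
Runner-up solar lanterns + medical dressings tops out at 1097.

1121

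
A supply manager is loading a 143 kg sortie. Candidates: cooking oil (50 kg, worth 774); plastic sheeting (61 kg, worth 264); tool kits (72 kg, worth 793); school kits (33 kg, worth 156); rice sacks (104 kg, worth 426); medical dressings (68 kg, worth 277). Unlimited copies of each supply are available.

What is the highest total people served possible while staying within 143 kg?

1704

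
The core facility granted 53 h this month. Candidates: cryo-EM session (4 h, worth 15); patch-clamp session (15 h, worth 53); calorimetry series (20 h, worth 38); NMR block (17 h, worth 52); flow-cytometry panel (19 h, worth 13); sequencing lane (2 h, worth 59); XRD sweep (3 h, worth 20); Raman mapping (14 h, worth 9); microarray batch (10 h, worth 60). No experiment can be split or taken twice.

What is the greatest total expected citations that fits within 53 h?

259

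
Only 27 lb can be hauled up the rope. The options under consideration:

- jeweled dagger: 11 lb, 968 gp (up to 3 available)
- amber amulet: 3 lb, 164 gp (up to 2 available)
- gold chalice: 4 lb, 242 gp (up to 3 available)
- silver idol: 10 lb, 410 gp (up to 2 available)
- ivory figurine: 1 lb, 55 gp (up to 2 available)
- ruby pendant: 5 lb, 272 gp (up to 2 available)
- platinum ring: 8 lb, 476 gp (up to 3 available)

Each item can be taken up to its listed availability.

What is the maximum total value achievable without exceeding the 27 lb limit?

Ranking by ratio (value/lb): jeweled dagger 88.00, gold chalice 60.50, platinum ring 59.50.
Taking 2×jeweled dagger + gold chalice + ivory figurine: 27 lb used, 2233 in value.

2233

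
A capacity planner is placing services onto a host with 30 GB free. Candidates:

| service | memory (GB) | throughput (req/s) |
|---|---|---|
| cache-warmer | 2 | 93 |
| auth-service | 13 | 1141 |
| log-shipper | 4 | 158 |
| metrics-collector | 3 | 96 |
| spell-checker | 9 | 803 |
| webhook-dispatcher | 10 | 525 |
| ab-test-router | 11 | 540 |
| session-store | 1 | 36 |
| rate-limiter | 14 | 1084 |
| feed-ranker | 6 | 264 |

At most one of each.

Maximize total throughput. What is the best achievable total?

A density-first pass picks cache-warmer + auth-service + spell-checker + feed-ranker — 2301 at 30 GB.
Replace spell-checker and feed-ranker with session-store + rate-limiter: the trade gains 53 net, giving 2354 at 30 GB.
Runner-up auth-service + metrics-collector + rate-limiter tops out at 2321.

2354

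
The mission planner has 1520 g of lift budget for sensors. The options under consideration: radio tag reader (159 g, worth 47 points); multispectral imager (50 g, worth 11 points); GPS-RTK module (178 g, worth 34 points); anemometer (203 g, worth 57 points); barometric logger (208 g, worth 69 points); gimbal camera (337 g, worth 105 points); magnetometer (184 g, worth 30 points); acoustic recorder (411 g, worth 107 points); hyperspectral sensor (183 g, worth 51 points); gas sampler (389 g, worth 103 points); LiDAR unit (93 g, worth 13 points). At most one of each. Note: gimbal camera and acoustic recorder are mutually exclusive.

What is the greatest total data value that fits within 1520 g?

The ratio ordering already packs tightly: radio tag reader + anemometer + barometric logger + gimbal camera + hyperspectral sensor + gas sampler, 1479 g, 432.

432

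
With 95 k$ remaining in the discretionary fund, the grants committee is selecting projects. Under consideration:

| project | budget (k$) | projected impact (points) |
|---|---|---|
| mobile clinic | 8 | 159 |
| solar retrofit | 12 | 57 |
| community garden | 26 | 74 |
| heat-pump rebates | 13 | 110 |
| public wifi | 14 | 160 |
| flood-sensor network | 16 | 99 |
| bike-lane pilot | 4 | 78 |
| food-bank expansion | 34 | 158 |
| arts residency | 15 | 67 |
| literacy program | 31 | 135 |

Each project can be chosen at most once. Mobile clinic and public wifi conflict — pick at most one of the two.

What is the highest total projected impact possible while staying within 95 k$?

Taking mobile clinic + heat-pump rebates + flood-sensor network + bike-lane pilot + food-bank expansion + arts residency: 90 k$ used, 671 in projected impact.

671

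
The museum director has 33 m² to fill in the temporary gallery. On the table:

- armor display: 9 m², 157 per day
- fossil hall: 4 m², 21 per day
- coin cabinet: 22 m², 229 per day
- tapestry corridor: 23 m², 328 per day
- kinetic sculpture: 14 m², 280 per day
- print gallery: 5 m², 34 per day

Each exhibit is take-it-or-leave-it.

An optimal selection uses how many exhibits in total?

Best achievable expected visitors is 492.
For example armor display + fossil hall + kinetic sculpture + print gallery achieves it, using 32 m².
All optima have 4 exhibits.

4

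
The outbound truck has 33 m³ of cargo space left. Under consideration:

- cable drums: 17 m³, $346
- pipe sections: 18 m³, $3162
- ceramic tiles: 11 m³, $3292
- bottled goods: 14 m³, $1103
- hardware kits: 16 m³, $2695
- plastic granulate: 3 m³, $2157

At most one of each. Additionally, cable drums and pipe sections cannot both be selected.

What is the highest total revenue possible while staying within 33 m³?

Best packing: pipe sections + ceramic tiles + plastic granulate — 32 m³, 8611 total.
Nothing else feasible within 33 m³ beats 8611.

8611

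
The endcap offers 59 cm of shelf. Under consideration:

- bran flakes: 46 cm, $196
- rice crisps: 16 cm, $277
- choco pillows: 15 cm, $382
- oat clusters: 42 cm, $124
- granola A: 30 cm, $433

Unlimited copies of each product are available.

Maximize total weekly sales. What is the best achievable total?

Taking 3×choco pillows: 45 cm used, 1146 in weekly sales.

1146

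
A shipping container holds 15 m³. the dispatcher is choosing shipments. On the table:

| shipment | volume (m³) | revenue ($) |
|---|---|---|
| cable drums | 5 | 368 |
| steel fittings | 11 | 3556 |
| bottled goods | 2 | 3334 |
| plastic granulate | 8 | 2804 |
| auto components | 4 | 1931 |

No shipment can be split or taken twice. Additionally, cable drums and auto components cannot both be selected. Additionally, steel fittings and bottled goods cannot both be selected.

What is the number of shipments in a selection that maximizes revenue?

3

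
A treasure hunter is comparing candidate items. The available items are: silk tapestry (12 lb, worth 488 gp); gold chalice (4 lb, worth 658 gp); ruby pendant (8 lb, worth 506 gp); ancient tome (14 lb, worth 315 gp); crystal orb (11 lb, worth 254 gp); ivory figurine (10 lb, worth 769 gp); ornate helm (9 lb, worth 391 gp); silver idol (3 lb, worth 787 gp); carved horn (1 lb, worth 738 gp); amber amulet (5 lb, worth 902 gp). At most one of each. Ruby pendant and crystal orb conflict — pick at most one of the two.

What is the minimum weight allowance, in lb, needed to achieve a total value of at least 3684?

23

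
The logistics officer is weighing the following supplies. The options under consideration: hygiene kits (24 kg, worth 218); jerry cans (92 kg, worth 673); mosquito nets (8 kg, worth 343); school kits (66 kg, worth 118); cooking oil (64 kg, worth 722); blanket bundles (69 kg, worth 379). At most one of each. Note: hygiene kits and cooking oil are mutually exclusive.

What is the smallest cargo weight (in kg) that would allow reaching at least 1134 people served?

124

Minimise kg subject to total people served ≥ 1134.
Taking hygiene kits + jerry cans + mosquito nets gives 1234 (≥ 1134) for 124 kg.
Below 124 kg the best achievable stays under 1134.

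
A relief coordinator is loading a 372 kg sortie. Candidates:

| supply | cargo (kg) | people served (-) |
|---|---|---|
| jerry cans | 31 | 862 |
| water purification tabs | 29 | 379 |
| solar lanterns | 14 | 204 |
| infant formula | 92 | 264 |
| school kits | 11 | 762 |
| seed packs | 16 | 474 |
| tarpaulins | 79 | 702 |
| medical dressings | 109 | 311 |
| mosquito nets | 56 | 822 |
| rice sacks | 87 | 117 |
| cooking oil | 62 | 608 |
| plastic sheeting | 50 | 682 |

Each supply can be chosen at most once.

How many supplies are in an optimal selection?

The maximum people served within 372 kg is 5495.
One optimal bundle: jerry cans + water purification tabs + solar lanterns + school kits + seed packs + tarpaulins + mosquito nets + cooking oil + plastic sheeting (348 kg).
All optima have 9 supplies.

9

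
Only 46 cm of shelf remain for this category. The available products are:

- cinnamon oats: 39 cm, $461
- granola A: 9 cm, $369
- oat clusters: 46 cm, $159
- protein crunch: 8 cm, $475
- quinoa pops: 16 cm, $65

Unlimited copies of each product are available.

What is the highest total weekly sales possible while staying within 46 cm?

2375

Best packing: 5×protein crunch — 40 cm, 2375 total.
That's the maximum — no swap from here does better than 2375.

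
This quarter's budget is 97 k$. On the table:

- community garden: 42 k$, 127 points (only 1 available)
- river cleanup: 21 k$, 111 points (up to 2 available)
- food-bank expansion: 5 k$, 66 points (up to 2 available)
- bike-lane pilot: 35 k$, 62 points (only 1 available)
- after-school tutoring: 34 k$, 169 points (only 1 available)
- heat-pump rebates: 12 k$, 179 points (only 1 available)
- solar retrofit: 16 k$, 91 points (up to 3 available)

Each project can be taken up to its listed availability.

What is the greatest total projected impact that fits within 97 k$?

715

Taking the top-ratio projects first gives river cleanup + 2×food-bank expansion + heat-pump rebates + 3×solar retrofit for 695 (91 k$).
The 16 k$ tied up in solar retrofit is better spent on river cleanup — total rises to 715 (96 k$).
Nothing else within 97 k$ beats 715.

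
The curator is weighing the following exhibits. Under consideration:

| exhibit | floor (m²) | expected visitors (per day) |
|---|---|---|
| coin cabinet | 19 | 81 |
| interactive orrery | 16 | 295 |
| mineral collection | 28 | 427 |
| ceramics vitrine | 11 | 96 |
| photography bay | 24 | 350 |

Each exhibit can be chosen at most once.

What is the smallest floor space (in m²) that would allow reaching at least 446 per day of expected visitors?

35

Look for the lowest-floor combination reaching 446.
ceramics vitrine + photography bay: 446 expected visitors at 35 m².
Below 35 m² the best achievable stays under 446.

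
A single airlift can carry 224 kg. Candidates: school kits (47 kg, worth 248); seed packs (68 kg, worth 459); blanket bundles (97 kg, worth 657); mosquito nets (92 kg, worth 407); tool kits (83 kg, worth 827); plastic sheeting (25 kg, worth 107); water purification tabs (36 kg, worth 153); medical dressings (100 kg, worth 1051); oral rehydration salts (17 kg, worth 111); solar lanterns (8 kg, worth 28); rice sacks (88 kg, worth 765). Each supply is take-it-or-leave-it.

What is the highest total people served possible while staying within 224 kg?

2031

Filling by ratio: tool kits + medical dressings + oral rehydration salts + solar lanterns for 2017, with 16 kg left unused.
Replace oral rehydration salts and solar lanterns with water purification tabs: the trade gains 14 net, giving 2031 at 219 kg.
Next best is tool kits + medical dressings + oral rehydration salts + solar lanterns at 2017 (208 kg) — short by 14.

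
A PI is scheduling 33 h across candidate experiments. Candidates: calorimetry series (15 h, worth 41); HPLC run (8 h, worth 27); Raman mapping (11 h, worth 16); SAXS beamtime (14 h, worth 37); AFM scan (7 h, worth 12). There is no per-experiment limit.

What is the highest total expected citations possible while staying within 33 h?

108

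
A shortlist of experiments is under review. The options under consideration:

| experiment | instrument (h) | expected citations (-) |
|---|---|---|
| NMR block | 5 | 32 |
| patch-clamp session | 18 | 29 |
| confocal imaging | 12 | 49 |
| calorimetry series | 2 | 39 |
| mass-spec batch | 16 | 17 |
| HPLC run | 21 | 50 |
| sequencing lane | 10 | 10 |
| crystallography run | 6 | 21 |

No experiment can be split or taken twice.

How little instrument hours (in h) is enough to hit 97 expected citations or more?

Need the lightest bundle worth ≥ 97.
Taking NMR block + confocal imaging + calorimetry series gives 120 (≥ 97) for 19 h.
No combination under 19 h hits 97.

19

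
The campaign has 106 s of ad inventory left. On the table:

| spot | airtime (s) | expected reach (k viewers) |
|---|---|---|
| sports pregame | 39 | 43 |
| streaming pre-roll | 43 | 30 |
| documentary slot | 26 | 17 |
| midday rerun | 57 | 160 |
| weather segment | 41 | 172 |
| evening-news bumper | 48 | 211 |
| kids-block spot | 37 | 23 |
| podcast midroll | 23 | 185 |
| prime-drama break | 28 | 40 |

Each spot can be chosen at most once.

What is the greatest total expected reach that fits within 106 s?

436

The ratio ordering already packs tightly: evening-news bumper + podcast midroll + prime-drama break, 99 s, 436.
The spare 7 s is too small for any remaining spot, and no exchange beats 436.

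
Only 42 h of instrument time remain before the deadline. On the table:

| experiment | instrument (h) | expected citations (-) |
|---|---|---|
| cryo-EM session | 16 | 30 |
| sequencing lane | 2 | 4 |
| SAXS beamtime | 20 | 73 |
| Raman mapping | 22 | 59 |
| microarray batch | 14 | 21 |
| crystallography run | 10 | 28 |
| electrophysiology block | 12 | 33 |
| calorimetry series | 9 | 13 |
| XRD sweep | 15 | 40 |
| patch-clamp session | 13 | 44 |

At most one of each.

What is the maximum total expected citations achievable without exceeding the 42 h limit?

Greedy by ratio would take sequencing lane + SAXS beamtime + patch-clamp session: 35 h used, total 121.
The 15 h tied up in sequencing lane and patch-clamp session is better spent on crystallography run + electrophysiology block — total rises to 134 (42 h).

134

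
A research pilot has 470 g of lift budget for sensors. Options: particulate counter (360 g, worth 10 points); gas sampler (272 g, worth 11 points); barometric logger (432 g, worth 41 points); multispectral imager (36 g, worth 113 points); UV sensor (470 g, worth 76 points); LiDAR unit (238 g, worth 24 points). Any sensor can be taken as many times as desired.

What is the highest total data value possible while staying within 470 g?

1469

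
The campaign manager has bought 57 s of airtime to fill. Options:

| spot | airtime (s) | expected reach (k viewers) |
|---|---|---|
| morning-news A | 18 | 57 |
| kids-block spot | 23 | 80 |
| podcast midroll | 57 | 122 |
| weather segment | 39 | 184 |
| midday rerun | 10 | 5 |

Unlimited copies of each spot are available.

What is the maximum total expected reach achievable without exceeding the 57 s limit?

Taking morning-news A + weather segment: 57 s used, 241 in expected reach.
No other feasible combination exceeds 241.

241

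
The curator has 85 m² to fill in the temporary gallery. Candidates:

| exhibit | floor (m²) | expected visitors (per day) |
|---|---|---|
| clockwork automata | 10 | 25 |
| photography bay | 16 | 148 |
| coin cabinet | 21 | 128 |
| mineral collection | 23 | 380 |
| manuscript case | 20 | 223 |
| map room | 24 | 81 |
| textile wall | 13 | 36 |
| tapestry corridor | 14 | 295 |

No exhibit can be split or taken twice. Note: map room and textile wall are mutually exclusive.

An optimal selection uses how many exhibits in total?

5

The maximum expected visitors within 85 m² is 1071.
For example clockwork automata + photography bay + mineral collection + manuscript case + tapestry corridor achieves it, using 83 m².
All optima have 5 exhibits.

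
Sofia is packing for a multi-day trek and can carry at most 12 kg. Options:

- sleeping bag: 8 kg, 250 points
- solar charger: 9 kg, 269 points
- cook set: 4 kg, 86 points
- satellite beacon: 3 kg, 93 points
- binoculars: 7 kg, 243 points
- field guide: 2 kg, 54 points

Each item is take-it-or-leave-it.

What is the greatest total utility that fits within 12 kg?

390

Satellite beacon + binoculars + field guide uses 12 of the 12 kg and totals 390.
Nothing else within 12 kg beats 390.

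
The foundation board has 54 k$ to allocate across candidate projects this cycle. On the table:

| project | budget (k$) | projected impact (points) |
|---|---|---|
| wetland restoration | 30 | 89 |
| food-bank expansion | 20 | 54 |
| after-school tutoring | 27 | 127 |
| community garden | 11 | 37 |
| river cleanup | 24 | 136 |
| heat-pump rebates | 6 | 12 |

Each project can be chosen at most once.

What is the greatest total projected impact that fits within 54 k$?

263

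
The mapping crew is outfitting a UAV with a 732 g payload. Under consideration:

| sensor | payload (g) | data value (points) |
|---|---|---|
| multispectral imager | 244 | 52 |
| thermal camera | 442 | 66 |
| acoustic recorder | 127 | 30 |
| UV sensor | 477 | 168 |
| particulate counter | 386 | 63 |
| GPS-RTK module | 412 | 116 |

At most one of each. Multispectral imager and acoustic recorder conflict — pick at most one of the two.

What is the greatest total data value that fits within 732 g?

220

Filling by ratio: acoustic recorder + UV sensor for 198, with 128 g left unused.
Dropping acoustic recorder frees 127 g; slotting in multispectral imager (244 g) lifts the total to 220 at 721 g.
The spare 11 g is too small for any remaining sensor, and no feasible exchange beats 220.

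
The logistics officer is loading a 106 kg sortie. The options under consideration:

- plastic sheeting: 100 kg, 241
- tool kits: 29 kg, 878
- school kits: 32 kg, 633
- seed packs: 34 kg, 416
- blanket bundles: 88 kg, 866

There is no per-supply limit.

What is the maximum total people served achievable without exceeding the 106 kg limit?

2634

Ranking by ratio (people served/kg): tool kits 30.28, school kits 19.78, seed packs 12.24, blanket bundles 9.84.
3×tool kits uses 87 of the 106 kg and totals 2634.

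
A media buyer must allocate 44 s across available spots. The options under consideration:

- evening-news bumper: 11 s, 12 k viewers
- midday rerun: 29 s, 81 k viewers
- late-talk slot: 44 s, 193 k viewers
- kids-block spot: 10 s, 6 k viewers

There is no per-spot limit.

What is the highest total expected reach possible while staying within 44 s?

193

Ranking by ratio (expected reach/s): late-talk slot 4.39, midday rerun 2.79, evening-news bumper 1.09.
Taking late-talk slot: 44 s used, 193 in expected reach.
That's the maximum — no swap from here does better than 193.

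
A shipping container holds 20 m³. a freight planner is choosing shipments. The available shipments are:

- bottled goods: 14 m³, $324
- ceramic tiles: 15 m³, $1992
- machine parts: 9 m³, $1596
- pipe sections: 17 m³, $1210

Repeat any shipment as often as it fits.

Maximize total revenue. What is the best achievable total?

3192

Taking 2×machine parts: 18 m³ used, 3192 in revenue.
The spare 2 m³ is too small for any remaining shipment, and no exchange beats 3192.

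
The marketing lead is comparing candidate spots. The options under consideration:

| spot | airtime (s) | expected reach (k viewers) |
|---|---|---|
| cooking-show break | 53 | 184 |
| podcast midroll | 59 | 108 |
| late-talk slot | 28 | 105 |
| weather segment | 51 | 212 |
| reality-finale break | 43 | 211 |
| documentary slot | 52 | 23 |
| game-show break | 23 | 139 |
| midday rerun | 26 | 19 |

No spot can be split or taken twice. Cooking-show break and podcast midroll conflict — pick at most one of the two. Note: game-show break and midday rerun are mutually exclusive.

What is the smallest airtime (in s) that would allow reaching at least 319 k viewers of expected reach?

Minimise s subject to total expected reach ≥ 319.
Taking reality-finale break + game-show break gives 350 (≥ 319) for 66 s.
No combination under 66 s hits 319.

66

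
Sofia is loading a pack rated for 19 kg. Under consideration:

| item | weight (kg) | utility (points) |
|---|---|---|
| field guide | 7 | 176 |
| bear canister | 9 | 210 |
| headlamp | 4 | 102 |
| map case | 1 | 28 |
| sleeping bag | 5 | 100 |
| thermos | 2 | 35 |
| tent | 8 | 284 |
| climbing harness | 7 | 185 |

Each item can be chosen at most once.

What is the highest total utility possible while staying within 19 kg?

By utility per kg: tent 35.50, map case 28.00, climbing harness 26.43, headlamp 25.50 lead.
The ratio heuristic lands on map case + thermos + tent + climbing harness (532) but leaves 1 kg idle.
The 3 kg tied up in map case and thermos is better spent on headlamp — total rises to 571 (19 kg).
The closest alternative, field guide + headlamp + tent, reaches only 562.

571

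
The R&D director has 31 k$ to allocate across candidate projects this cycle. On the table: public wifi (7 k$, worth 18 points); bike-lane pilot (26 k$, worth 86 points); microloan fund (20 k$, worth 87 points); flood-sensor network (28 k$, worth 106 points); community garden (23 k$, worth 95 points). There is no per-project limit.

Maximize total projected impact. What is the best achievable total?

113

By projected impact per k$: microloan fund 4.35, community garden 4.13, flood-sensor network 3.79, bike-lane pilot 3.31 lead.
The ratio heuristic lands on public wifi + microloan fund (105) but leaves 4 k$ idle.
Dropping microloan fund frees 20 k$; slotting in community garden (23 k$) lifts the total to 113 at 30 k$.
The spare 1 k$ is too small for any remaining project, and no exchange beats 113.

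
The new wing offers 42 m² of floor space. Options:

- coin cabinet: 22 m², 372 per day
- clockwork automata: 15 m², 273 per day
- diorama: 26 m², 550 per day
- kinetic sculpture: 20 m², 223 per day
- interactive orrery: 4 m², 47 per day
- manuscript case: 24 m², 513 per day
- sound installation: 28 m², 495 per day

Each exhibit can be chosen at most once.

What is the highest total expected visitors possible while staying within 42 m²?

823

Taking the top-ratio exhibits first gives clockwork automata + manuscript case for 786 (39 m²).
The 24 m² tied up in manuscript case is better spent on diorama — total rises to 823 (41 m²).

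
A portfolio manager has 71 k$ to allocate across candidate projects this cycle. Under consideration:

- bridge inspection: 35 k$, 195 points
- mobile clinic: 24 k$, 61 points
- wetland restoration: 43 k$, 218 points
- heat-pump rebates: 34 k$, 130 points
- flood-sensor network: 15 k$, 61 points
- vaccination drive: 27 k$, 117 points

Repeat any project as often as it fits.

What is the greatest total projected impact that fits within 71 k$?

Best packing: 2×bridge inspection — 70 k$, 390 total.
Every other selection either busts 71 k$ or fails to beat 390.

390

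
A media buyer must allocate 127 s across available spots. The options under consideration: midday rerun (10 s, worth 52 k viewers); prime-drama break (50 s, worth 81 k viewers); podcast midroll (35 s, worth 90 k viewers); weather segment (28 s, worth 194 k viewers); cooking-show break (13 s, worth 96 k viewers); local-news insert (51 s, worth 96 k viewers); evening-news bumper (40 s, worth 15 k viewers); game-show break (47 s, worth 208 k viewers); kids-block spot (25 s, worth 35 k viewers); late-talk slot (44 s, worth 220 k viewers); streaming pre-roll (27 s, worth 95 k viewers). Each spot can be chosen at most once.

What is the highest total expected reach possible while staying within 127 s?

Best packing: midday rerun + weather segment + cooking-show break + late-talk slot + streaming pre-roll — 122 s, 657 total.

657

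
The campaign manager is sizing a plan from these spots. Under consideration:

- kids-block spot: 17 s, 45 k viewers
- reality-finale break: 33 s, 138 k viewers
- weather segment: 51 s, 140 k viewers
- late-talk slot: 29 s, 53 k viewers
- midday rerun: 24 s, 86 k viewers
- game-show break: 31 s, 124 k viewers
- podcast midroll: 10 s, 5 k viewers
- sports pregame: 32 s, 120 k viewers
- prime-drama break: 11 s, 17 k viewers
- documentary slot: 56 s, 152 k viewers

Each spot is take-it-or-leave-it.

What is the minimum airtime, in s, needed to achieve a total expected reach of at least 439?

120

Minimise s subject to total expected reach ≥ 439.
Taking reality-finale break + midday rerun + game-show break + sports pregame gives 468 (≥ 439) for 120 s.
Below 120 s the best achievable stays under 439.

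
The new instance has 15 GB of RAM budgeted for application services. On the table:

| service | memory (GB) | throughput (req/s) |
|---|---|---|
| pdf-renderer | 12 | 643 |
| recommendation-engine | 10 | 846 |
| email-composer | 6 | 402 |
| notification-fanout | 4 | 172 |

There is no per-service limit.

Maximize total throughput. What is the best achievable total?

1018

The ratio ordering already packs tightly: recommendation-engine + notification-fanout, 14 GB, 1018.
No other feasible combination exceeds 1018.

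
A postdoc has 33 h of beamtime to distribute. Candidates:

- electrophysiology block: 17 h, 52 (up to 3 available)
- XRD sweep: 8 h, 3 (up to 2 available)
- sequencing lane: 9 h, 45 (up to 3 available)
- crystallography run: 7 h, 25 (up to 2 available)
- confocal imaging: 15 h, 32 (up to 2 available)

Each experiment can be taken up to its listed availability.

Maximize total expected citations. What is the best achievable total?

140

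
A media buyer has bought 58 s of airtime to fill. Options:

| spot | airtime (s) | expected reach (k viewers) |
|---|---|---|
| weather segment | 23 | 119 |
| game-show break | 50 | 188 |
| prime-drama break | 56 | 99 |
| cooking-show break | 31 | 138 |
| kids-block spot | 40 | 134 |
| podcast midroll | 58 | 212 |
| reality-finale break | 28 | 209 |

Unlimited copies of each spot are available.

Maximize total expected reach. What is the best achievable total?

418

The ratio ordering already packs tightly: 2×reality-finale break, 56 s, 418.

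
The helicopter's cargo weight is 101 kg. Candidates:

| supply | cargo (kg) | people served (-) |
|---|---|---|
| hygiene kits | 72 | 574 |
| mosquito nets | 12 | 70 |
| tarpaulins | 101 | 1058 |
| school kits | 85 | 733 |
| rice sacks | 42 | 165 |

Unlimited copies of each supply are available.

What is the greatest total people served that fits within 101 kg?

1058

Tarpaulins uses 101 of the 101 kg and totals 1058.
That's the maximum — no swap from here does better than 1058.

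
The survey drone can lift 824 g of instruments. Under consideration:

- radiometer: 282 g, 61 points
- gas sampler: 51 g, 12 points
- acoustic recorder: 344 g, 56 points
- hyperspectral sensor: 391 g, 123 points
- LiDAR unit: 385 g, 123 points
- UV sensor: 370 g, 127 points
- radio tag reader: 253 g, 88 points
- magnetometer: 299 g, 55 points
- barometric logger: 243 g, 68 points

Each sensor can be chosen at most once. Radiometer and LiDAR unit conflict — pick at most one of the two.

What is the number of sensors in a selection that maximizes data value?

3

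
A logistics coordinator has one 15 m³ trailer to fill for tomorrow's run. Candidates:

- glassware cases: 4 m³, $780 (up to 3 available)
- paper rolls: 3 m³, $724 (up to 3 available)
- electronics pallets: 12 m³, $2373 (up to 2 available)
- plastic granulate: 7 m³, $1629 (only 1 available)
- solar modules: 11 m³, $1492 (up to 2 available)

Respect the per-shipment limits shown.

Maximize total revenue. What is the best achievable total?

Ranking by ratio (revenue/m³): paper rolls 241.33, plastic granulate 232.71, electronics pallets 197.75, glassware cases 195.00.
Taking the top-ratio shipments first gives glassware cases + 3×paper rolls for 2952 (13 m³).
Replace 3×paper rolls with glassware cases + plastic granulate: the trade gains 237 net, giving 3189 at 15 m³.

3189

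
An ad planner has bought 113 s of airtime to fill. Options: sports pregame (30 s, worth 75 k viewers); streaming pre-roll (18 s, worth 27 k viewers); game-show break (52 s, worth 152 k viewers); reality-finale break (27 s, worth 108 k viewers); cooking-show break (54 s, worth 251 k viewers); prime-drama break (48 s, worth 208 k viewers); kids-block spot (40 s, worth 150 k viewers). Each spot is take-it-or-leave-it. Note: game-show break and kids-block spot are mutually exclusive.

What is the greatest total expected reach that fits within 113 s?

459

The ratio ordering already packs tightly: cooking-show break + prime-drama break, 102 s, 459.
Runner-up sports pregame + reality-finale break + cooking-show break tops out at 434.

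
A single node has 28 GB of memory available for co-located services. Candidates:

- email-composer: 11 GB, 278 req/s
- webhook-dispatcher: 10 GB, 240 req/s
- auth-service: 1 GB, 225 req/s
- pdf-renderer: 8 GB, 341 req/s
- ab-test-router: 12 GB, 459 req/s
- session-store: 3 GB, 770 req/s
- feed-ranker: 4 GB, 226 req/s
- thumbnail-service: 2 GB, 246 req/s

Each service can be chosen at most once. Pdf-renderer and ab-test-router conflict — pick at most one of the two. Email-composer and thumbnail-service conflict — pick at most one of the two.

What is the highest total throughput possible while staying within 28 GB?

Density check — session-store 256.67, auth-service 225.00, thumbnail-service 123.00 are the best per GB.
Webhook-dispatcher + auth-service + pdf-renderer + session-store + feed-ranker + thumbnail-service uses 28 of the 28 GB and totals 2048.
The closest alternative, webhook-dispatcher + auth-service + ab-test-router + session-store + thumbnail-service, reaches only 1940.

2048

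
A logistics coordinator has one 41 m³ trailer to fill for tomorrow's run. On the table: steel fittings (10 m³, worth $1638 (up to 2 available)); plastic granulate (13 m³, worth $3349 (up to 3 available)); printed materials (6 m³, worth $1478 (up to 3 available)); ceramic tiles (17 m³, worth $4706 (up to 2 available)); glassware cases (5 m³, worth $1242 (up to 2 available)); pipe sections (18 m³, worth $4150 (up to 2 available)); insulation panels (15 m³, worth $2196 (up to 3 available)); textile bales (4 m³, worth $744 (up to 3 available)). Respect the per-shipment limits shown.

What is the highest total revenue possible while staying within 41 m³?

The ratio heuristic lands on 2×ceramic tiles + glassware cases (10654) but leaves 2 m³ idle.
Replace glassware cases with printed materials: the trade gains 236 net, giving 10890 at 40 m³.
The spare 1 m³ is too small for any remaining shipment, and no exchange beats 10890.

10890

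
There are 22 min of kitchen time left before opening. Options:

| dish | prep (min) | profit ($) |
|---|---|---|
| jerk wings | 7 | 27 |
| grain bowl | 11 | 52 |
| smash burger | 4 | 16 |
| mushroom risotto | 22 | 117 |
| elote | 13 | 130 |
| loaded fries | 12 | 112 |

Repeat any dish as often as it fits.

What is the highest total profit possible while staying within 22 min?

162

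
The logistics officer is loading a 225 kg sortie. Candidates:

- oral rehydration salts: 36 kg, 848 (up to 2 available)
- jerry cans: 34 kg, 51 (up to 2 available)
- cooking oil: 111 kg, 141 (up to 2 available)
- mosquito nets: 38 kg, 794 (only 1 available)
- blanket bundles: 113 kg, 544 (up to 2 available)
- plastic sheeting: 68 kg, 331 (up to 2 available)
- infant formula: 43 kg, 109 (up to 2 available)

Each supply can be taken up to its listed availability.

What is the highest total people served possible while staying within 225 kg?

3034

Filling by ratio: 2×oral rehydration salts + mosquito nets + plastic sheeting + infant formula for 2930, with 4 kg left unused.
Replace plastic sheeting and infant formula with blanket bundles: the trade gains 104 net, giving 3034 at 223 kg.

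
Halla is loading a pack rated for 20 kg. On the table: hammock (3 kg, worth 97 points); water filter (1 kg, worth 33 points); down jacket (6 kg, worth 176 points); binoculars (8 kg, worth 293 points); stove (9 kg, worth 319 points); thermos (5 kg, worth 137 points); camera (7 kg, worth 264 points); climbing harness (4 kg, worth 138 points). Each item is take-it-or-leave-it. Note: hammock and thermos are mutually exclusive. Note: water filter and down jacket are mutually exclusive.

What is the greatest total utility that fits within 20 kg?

Taking water filter + binoculars + camera + climbing harness: 20 kg used, 728 in utility.

728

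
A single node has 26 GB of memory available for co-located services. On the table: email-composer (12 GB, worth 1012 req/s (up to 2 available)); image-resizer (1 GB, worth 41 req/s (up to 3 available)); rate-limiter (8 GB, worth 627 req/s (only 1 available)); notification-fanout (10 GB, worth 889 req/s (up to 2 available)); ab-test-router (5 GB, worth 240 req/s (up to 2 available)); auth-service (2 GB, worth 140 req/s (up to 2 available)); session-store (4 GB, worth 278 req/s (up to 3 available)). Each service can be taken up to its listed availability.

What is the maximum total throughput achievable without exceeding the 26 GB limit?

2196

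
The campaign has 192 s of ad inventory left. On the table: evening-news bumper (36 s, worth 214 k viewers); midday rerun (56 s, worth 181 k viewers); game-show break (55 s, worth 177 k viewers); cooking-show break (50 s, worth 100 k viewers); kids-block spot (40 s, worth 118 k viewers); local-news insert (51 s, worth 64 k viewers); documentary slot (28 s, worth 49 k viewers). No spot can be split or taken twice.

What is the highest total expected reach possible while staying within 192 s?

Best packing: evening-news bumper + midday rerun + game-show break + kids-block spot — 187 s, 690 total.
The closest alternative, evening-news bumper + midday rerun + game-show break + documentary slot, reaches only 621.

690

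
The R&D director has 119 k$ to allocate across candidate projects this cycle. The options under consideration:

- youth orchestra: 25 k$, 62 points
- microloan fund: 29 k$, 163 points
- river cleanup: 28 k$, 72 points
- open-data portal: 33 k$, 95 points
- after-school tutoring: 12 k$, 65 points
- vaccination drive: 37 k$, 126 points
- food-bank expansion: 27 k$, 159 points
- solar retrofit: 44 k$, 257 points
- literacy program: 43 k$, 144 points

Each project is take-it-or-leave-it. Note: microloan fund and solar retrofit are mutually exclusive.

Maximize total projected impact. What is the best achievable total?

576

Open-data portal + after-school tutoring + food-bank expansion + solar retrofit uses 116 of the 119 k$ and totals 576.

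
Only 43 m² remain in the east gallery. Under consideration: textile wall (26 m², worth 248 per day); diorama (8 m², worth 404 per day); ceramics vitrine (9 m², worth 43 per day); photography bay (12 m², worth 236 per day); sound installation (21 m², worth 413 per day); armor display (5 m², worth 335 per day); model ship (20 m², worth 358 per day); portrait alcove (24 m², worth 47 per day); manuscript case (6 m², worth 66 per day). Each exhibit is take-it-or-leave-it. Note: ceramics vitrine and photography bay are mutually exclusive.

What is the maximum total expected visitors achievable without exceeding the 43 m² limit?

1218

Best packing: diorama + sound installation + armor display + manuscript case — 40 m², 1218 total.
That's the maximum — no feasible swap from here does better than 1218.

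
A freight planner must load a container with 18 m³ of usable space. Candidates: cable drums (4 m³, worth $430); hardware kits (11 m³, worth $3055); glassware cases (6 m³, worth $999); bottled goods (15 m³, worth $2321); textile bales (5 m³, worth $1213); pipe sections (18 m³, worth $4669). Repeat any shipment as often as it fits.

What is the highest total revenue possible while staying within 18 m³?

4669

By revenue per m³: hardware kits 277.73, pipe sections 259.39, textile bales 242.60 lead.
Greedy by ratio would take hardware kits + textile bales: 16 m³ used, total 4268.
Dropping hardware kits and textile bales frees 16 m³; slotting in pipe sections (18 m³) lifts the total to 4669 at 18 m³.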